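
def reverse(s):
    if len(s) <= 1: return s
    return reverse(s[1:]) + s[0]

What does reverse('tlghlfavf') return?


reverse('tlghlfavf') = reverse('lghlfavf') + 't'
reverse('lghlfavf') = reverse('ghlfavf') + 'l'
reverse('ghlfavf') = reverse('hlfavf') + 'g'
reverse('hlfavf') = reverse('lfavf') + 'h'
reverse('lfavf') = reverse('favf') + 'l'
reverse('favf') = reverse('avf') + 'f'
reverse('avf') = reverse('vf') + 'a'
reverse('vf') = reverse('f') + 'v'
reverse('f') = 'f'  (base case)
Concatenating: 'f' + 'v' + 'a' + 'f' + 'l' + 'h' + 'g' + 'l' + 't' = 'fvaflhglt'

fvaflhglt


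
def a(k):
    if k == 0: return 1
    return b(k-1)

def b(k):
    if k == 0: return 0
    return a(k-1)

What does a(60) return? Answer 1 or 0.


a(60) = b(59)
b(59) = a(58)
a(58) = b(57)
b(57) = a(56)
a(56) = b(55)
b(55) = a(54)
a(54) = b(53)
b(53) = a(52)
a(52) = b(51)
b(51) = a(50)
a(50) = b(49)
b(49) = a(48)
a(48) = b(47)
b(47) = a(46)
a(46) = b(45)
b(45) = a(44)
a(44) = b(43)
b(43) = a(42)
a(42) = b(41)
b(41) = a(40)
a(40) = b(39)
b(39) = a(38)
a(38) = b(37)
b(37) = a(36)
a(36) = b(35)
b(35) = a(34)
a(34) = b(33)
b(33) = a(32)
a(32) = b(31)
b(31) = a(30)
a(30) = b(29)
b(29) = a(28)
a(28) = b(27)
b(27) = a(26)
a(26) = b(25)
b(25) = a(24)
a(24) = b(23)
b(23) = a(22)
a(22) = b(21)
b(21) = a(20)
a(20) = b(19)
b(19) = a(18)
a(18) = b(17)
b(17) = a(16)
a(16) = b(15)
b(15) = a(14)
a(14) = b(13)
b(13) = a(12)
a(12) = b(11)
b(11) = a(10)
a(10) = b(9)
b(9) = a(8)
a(8) = b(7)
b(7) = a(6)
a(6) = b(5)
b(5) = a(4)
a(4) = b(3)
b(3) = a(2)
a(2) = b(1)
b(1) = a(0)
a(0) = 1  (base case)
Result: 1

1


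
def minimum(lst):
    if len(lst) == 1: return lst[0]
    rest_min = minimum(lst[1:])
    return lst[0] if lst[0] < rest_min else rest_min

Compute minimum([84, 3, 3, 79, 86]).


minimum([84, 3, 3, 79, 86]): compare 84 with minimum([3, 3, 79, 86])
minimum([3, 3, 79, 86]): compare 3 with minimum([3, 79, 86])
minimum([3, 79, 86]): compare 3 with minimum([79, 86])
minimum([79, 86]): compare 79 with minimum([86])
minimum([86]) = 86  (base case)
Compare 79 with 86 -> 79
Compare 3 with 79 -> 3
Compare 3 with 3 -> 3
Compare 84 with 3 -> 3

3


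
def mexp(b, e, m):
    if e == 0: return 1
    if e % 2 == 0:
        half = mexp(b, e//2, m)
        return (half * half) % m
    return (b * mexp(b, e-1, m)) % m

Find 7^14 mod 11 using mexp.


mexp(7, 14, 11): e is even, compute mexp(7, 7, 11)
  mexp(7, 7, 11): e is odd, compute mexp(7, 6, 11)
    mexp(7, 6, 11): e is even, compute mexp(7, 3, 11)
      mexp(7, 3, 11): e is odd, compute mexp(7, 2, 11)
        mexp(7, 2, 11): e is even, compute mexp(7, 1, 11)
          mexp(7, 1, 11): e is odd, compute mexp(7, 0, 11)
          mexp(7, 0, 11) = 1
          (7 * 1) % 11 = 7
        half=7, (7*7) % 11 = 5
      (7 * 5) % 11 = 2
    half=2, (2*2) % 11 = 4
  (7 * 4) % 11 = 6
half=6, (6*6) % 11 = 3

3


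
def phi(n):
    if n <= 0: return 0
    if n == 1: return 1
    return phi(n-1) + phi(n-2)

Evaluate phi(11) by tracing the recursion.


Computing phi(11) bottom-up:
phi(0) = 0
phi(1) = 1
phi(2) = phi(1) + phi(0) = 1 + 0 = 1
phi(3) = phi(2) + phi(1) = 1 + 1 = 2
phi(4) = phi(3) + phi(2) = 2 + 1 = 3
phi(5) = phi(4) + phi(3) = 3 + 2 = 5
phi(6) = phi(5) + phi(4) = 5 + 3 = 8
phi(7) = phi(6) + phi(5) = 8 + 5 = 13
phi(8) = phi(7) + phi(6) = 13 + 8 = 21
phi(9) = phi(8) + phi(7) = 21 + 13 = 34
phi(10) = phi(9) + phi(8) = 34 + 21 = 55
phi(11) = phi(10) + phi(9) = 55 + 34 = 89

89


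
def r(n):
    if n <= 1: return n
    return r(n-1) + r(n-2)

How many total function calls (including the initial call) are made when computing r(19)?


Let C(n) = total calls for r(n)
C(0) = 1, C(1) = 1
C(2) = 1 + C(1) + C(0) = 1 + 1 + 1 = 3
C(3) = 1 + C(2) + C(1) = 1 + 3 + 1 = 5
C(4) = 1 + C(3) + C(2) = 1 + 5 + 3 = 9
C(5) = 1 + C(4) + C(3) = 1 + 9 + 5 = 15
C(6) = 1 + C(5) + C(4) = 1 + 15 + 9 = 25
C(7) = 1 + C(6) + C(5) = 1 + 25 + 15 = 41
C(8) = 1 + C(7) + C(6) = 1 + 41 + 25 = 67
C(9) = 1 + C(8) + C(7) = 1 + 67 + 41 = 109
C(10) = 1 + C(9) + C(8) = 1 + 109 + 67 = 177
C(11) = 1 + C(10) + C(9) = 1 + 177 + 109 = 287
C(12) = 1 + C(11) + C(10) = 1 + 287 + 177 = 465
C(13) = 1 + C(12) + C(11) = 1 + 465 + 287 = 753
C(14) = 1 + C(13) + C(12) = 1 + 753 + 465 = 1219
C(15) = 1 + C(14) + C(13) = 1 + 1219 + 753 = 1973
C(16) = 1 + C(15) + C(14) = 1 + 1973 + 1219 = 3193
C(17) = 1 + C(16) + C(15) = 1 + 3193 + 1973 = 5167
C(18) = 1 + C(17) + C(16) = 1 + 5167 + 3193 = 8361
C(19) = 1 + C(18) + C(17) = 1 + 8361 + 5167 = 13529

13529


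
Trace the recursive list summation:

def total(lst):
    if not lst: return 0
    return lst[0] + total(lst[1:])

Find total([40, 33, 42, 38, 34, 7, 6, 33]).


total([40, 33, 42, 38, 34, 7, 6, 33]) = 40 + total([33, 42, 38, 34, 7, 6, 33])
total([33, 42, 38, 34, 7, 6, 33]) = 33 + total([42, 38, 34, 7, 6, 33])
total([42, 38, 34, 7, 6, 33]) = 42 + total([38, 34, 7, 6, 33])
total([38, 34, 7, 6, 33]) = 38 + total([34, 7, 6, 33])
total([34, 7, 6, 33]) = 34 + total([7, 6, 33])
total([7, 6, 33]) = 7 + total([6, 33])
total([6, 33]) = 6 + total([33])
total([33]) = 33 + total([])
total([]) = 0  (base case)
Total: 40 + 33 + 42 + 38 + 34 + 7 + 6 + 33 + 0 = 233

233


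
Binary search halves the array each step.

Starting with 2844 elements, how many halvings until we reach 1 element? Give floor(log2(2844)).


2844 / 2 = 1422
1422 / 2 = 711
711 / 2 = 355
355 / 2 = 177
177 / 2 = 88
88 / 2 = 44
44 / 2 = 22
22 / 2 = 11
11 / 2 = 5
5 / 2 = 2
2 / 2 = 1
Reached 1 after 11 halvings

11


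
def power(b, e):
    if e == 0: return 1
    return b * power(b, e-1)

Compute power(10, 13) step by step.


power(10, 13)
= 10 * power(10, 12)
= 10 * 10 * power(10, 11)
= 10 * 10 * 10 * power(10, 10)
= 10 * 10 * 10 * 10 * power(10, 9)
= 10 * 10 * 10 * 10 * 10 * power(10, 8)
= 10 * 10 * 10 * 10 * 10 * 10 * power(10, 7)
= 10 * 10 * 10 * 10 * 10 * 10 * 10 * power(10, 6)
= 10 * 10 * 10 * 10 * 10 * 10 * 10 * 10 * power(10, 5)
= 10 * 10 * 10 * 10 * 10 * 10 * 10 * 10 * 10 * power(10, 4)
= 10 * 10 * 10 * 10 * 10 * 10 * 10 * 10 * 10 * 10 * power(10, 3)
= 10 * 10 * 10 * 10 * 10 * 10 * 10 * 10 * 10 * 10 * 10 * power(10, 2)
= 10 * 10 * 10 * 10 * 10 * 10 * 10 * 10 * 10 * 10 * 10 * 10 * power(10, 1)
= 10 * 10 * 10 * 10 * 10 * 10 * 10 * 10 * 10 * 10 * 10 * 10 * 10 * power(10, 0)
= 10 * 10 * 10 * 10 * 10 * 10 * 10 * 10 * 10 * 10 * 10 * 10 * 10 * 1
= 10000000000000

10000000000000


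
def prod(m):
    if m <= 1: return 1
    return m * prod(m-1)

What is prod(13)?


prod(13)
= 13 * prod(12)
= 13 * 12 * prod(11)
= 13 * 12 * 11 * prod(10)
= 13 * 12 * 11 * 10 * prod(9)
= 13 * 12 * 11 * 10 * 9 * prod(8)
= 13 * 12 * 11 * 10 * 9 * 8 * prod(7)
= 13 * 12 * 11 * 10 * 9 * 8 * 7 * prod(6)
= 13 * 12 * 11 * 10 * 9 * 8 * 7 * 6 * prod(5)
= 13 * 12 * 11 * 10 * 9 * 8 * 7 * 6 * 5 * prod(4)
= 13 * 12 * 11 * 10 * 9 * 8 * 7 * 6 * 5 * 4 * prod(3)
= 13 * 12 * 11 * 10 * 9 * 8 * 7 * 6 * 5 * 4 * 3 * prod(2)
= 13 * 12 * 11 * 10 * 9 * 8 * 7 * 6 * 5 * 4 * 3 * 2 * prod(1)
= 13 * 12 * 11 * 10 * 9 * 8 * 7 * 6 * 5 * 4 * 3 * 2 * 1
= 6227020800

6227020800


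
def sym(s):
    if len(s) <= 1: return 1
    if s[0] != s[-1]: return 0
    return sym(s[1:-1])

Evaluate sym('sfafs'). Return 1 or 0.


sym('sfafs'): s[0]='s' == s[-1]='s' -> check sym('faf')
sym('faf'): s[0]='f' == s[-1]='f' -> check sym('a')
sym('a'): len <= 1 -> return 1  (base case)
Result: 1 (palindrome)

1


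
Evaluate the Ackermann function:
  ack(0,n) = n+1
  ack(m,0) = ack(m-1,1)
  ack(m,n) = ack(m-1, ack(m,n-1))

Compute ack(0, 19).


ack(0, 19) = 20
Result: ack(0, 19) = 20

20


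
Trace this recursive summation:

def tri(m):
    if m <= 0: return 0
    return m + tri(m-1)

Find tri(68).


tri(68)
= 68 + 67 + 66 + 65 + 64 + 63 + 62 + 61 + 60 + 59 + 58 + 57 + 56 + 55 + 54 + 53 + 52 + 51 + 50 + 49 + 48 + 47 + 46 + 45 + 44 + 43 + 42 + 41 + 40 + 39 + 38 + 37 + 36 + 35 + 34 + 33 + 32 + 31 + 30 + 29 + 28 + 27 + 26 + 25 + 24 + 23 + 22 + 21 + 20 + 19 + 18 + 17 + 16 + 15 + 14 + 13 + 12 + 11 + 10 + 9 + 8 + 7 + 6 + 5 + 4 + 3 + 2 + 1 + tri(0)
= 68 + 67 + 66 + 65 + 64 + 63 + 62 + 61 + 60 + 59 + 58 + 57 + 56 + 55 + 54 + 53 + 52 + 51 + 50 + 49 + 48 + 47 + 46 + 45 + 44 + 43 + 42 + 41 + 40 + 39 + 38 + 37 + 36 + 35 + 34 + 33 + 32 + 31 + 30 + 29 + 28 + 27 + 26 + 25 + 24 + 23 + 22 + 21 + 20 + 19 + 18 + 17 + 16 + 15 + 14 + 13 + 12 + 11 + 10 + 9 + 8 + 7 + 6 + 5 + 4 + 3 + 2 + 1 + 0
= 2346

2346


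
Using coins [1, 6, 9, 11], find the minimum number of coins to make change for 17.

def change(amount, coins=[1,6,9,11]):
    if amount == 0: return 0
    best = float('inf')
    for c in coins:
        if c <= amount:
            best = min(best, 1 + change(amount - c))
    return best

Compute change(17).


Building up with DP:
change(0) = 0
change(1) = min(1+change(0)=1+0=1) = 1
change(2) = min(1+change(1)=1+1=2) = 2
change(3) = min(1+change(2)=1+2=3) = 3
change(4) = min(1+change(3)=1+3=4) = 4
change(5) = min(1+change(4)=1+4=5) = 5
change(6) = min(1+change(5)=1+5=6, 1+change(0)=1+0=1) = 1
change(7) = min(1+change(6)=1+1=2, 1+change(1)=1+1=2) = 2
change(8) = min(1+change(7)=1+2=3, 1+change(2)=1+2=3) = 3
change(9) = min(1+change(8)=1+3=4, 1+change(3)=1+3=4, 1+change(0)=1+0=1) = 1
change(10) = min(1+change(9)=1+1=2, 1+change(4)=1+4=5, 1+change(1)=1+1=2) = 2
change(11) = min(1+change(10)=1+2=3, 1+change(5)=1+5=6, 1+change(2)=1+2=3, 1+change(0)=1+0=1) = 1
change(12) = min(1+change(11)=1+1=2, 1+change(6)=1+1=2, 1+change(3)=1+3=4, 1+change(1)=1+1=2) = 2
change(13) = min(1+change(12)=1+2=3, 1+change(7)=1+2=3, 1+change(4)=1+4=5, 1+change(2)=1+2=3) = 3
change(14) = min(1+change(13)=1+3=4, 1+change(8)=1+3=4, 1+change(5)=1+5=6, 1+change(3)=1+3=4) = 4
change(15) = min(1+change(14)=1+4=5, 1+change(9)=1+1=2, 1+change(6)=1+1=2, 1+change(4)=1+4=5) = 2
change(16) = min(1+change(15)=1+2=3, 1+change(10)=1+2=3, 1+change(7)=1+2=3, 1+change(5)=1+5=6) = 3
change(17) = min(1+change(16)=1+3=4, 1+change(11)=1+1=2, 1+change(8)=1+3=4, 1+change(6)=1+1=2) = 2

2


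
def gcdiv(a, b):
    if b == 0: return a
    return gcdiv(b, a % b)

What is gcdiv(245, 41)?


gcdiv(245, 41) = gcdiv(41, 40)
gcdiv(41, 40) = gcdiv(40, 1)
gcdiv(40, 1) = gcdiv(1, 0)
gcdiv(1, 0) = 1  (base case)

1


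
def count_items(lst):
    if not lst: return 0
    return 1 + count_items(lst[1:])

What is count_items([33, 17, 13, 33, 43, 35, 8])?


count_items([33, 17, 13, 33, 43, 35, 8]) = 1 + count_items([17, 13, 33, 43, 35, 8])
count_items([17, 13, 33, 43, 35, 8]) = 1 + count_items([13, 33, 43, 35, 8])
count_items([13, 33, 43, 35, 8]) = 1 + count_items([33, 43, 35, 8])
count_items([33, 43, 35, 8]) = 1 + count_items([43, 35, 8])
count_items([43, 35, 8]) = 1 + count_items([35, 8])
count_items([35, 8]) = 1 + count_items([8])
count_items([8]) = 1 + count_items([])
count_items([]) = 0  (base case)
Unwinding: 1 + 1 + 1 + 1 + 1 + 1 + 1 + 0 = 7

7


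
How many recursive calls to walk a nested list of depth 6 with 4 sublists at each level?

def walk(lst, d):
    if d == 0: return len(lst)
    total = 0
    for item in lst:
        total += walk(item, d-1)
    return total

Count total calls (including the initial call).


At depth 0 (root): 1 call
At depth 1: each of 1 parents calls walk on 4 children = 4 calls
At depth 2: each of 4 parents calls walk on 4 children = 16 calls
At depth 3: each of 16 parents calls walk on 4 children = 64 calls
At depth 4: each of 64 parents calls walk on 4 children = 256 calls
At depth 5: each of 256 parents calls walk on 4 children = 1024 calls
At depth 6: each of 1024 parents calls walk on 4 children = 4096 calls
Total: 1 + 4 + 16 + 64 + 256 + 1024 + 4096 = 5461

5461


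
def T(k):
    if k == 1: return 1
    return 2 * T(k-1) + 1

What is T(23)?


T(23) = 2 * T(22) + 1
T(22) = 2 * T(21) + 1
T(21) = 2 * T(20) + 1
T(20) = 2 * T(19) + 1
T(19) = 2 * T(18) + 1
T(18) = 2 * T(17) + 1
T(17) = 2 * T(16) + 1
T(16) = 2 * T(15) + 1
T(15) = 2 * T(14) + 1
T(14) = 2 * T(13) + 1
T(13) = 2 * T(12) + 1
T(12) = 2 * T(11) + 1
T(11) = 2 * T(10) + 1
T(10) = 2 * T(9) + 1
T(9) = 2 * T(8) + 1
T(8) = 2 * T(7) + 1
T(7) = 2 * T(6) + 1
T(6) = 2 * T(5) + 1
T(5) = 2 * T(4) + 1
T(4) = 2 * T(3) + 1
T(3) = 2 * T(2) + 1
T(2) = 2 * T(1) + 1
T(1) = 1  (base case)
T(2) = 2 * 1 + 1 = 3
T(3) = 2 * 3 + 1 = 7
T(4) = 2 * 7 + 1 = 15
T(5) = 2 * 15 + 1 = 31
T(6) = 2 * 31 + 1 = 63
T(7) = 2 * 63 + 1 = 127
T(8) = 2 * 127 + 1 = 255
T(9) = 2 * 255 + 1 = 511
T(10) = 2 * 511 + 1 = 1023
T(11) = 2 * 1023 + 1 = 2047
T(12) = 2 * 2047 + 1 = 4095
T(13) = 2 * 4095 + 1 = 8191
T(14) = 2 * 8191 + 1 = 16383
T(15) = 2 * 16383 + 1 = 32767
T(16) = 2 * 32767 + 1 = 65535
T(17) = 2 * 65535 + 1 = 131071
T(18) = 2 * 131071 + 1 = 262143
T(19) = 2 * 262143 + 1 = 524287
T(20) = 2 * 524287 + 1 = 1048575
T(21) = 2 * 1048575 + 1 = 2097151
T(22) = 2 * 2097151 + 1 = 4194303
T(23) = 2 * 4194303 + 1 = 8388607

8388607


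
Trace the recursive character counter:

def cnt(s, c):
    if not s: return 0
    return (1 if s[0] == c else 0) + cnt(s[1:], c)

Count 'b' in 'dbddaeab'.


s[0]='d' != 'b' -> 0
s[0]='b' == 'b' -> 1
s[0]='d' != 'b' -> 0
s[0]='d' != 'b' -> 0
s[0]='a' != 'b' -> 0
s[0]='e' != 'b' -> 0
s[0]='a' != 'b' -> 0
s[0]='b' == 'b' -> 1
Sum: 0 + 1 + 0 + 0 + 0 + 0 + 0 + 1 = 2

2


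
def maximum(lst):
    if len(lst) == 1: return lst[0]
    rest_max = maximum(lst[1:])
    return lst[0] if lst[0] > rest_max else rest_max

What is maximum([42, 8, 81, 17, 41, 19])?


maximum([42, 8, 81, 17, 41, 19]): compare 42 with maximum([8, 81, 17, 41, 19])
maximum([8, 81, 17, 41, 19]): compare 8 with maximum([81, 17, 41, 19])
maximum([81, 17, 41, 19]): compare 81 with maximum([17, 41, 19])
maximum([17, 41, 19]): compare 17 with maximum([41, 19])
maximum([41, 19]): compare 41 with maximum([19])
maximum([19]) = 19  (base case)
Compare 41 with 19 -> 41
Compare 17 with 41 -> 41
Compare 81 with 41 -> 81
Compare 8 with 81 -> 81
Compare 42 with 81 -> 81

81


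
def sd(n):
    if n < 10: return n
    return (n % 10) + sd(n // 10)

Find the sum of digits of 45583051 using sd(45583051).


sd(45583051) = 1 + sd(4558305)
sd(4558305) = 5 + sd(455830)
sd(455830) = 0 + sd(45583)
sd(45583) = 3 + sd(4558)
sd(4558) = 8 + sd(455)
sd(455) = 5 + sd(45)
sd(45) = 5 + sd(4)
sd(4) = 4  (base case)
Total: 1 + 5 + 0 + 3 + 8 + 5 + 5 + 4 = 31

31


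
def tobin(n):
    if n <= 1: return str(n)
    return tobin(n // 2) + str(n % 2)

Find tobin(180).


tobin(180) = tobin(90) + '0'
tobin(90) = tobin(45) + '0'
tobin(45) = tobin(22) + '1'
tobin(22) = tobin(11) + '0'
tobin(11) = tobin(5) + '1'
tobin(5) = tobin(2) + '1'
tobin(2) = tobin(1) + '0'
tobin(1) = '1'  (base case)
Concatenating: '1' + '0' + '1' + '1' + '0' + '1' + '0' + '0' = '10110100'

10110100


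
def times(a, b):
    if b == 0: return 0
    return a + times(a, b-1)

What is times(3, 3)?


times(3, 3) = 3 + times(3, 2)
times(3, 2) = 3 + times(3, 1)
times(3, 1) = 3 + times(3, 0)
times(3, 0) = 0  (base case)
Total: 3 + 3 + 3 + 0 = 9

9


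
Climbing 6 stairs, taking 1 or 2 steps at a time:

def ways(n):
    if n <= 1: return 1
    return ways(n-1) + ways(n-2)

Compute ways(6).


Building up from base cases:
ways(0) = 1
ways(1) = 1
ways(2) = ways(1) + ways(0) = 1 + 1 = 2
ways(3) = ways(2) + ways(1) = 2 + 1 = 3
ways(4) = ways(3) + ways(2) = 3 + 2 = 5
ways(5) = ways(4) + ways(3) = 5 + 3 = 8
ways(6) = ways(5) + ways(4) = 8 + 5 = 13

13


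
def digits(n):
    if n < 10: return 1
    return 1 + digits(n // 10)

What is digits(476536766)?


digits(476536766) = 1 + digits(47653676)
digits(47653676) = 1 + digits(4765367)
digits(4765367) = 1 + digits(476536)
digits(476536) = 1 + digits(47653)
digits(47653) = 1 + digits(4765)
digits(4765) = 1 + digits(476)
digits(476) = 1 + digits(47)
digits(47) = 1 + digits(4)
digits(4) = 1  (base case: 4 < 10)
Unwinding: 1 + 1 + 1 + 1 + 1 + 1 + 1 + 1 + 1 = 9

9


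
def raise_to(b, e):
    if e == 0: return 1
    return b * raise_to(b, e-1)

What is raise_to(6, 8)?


raise_to(6, 8)
= 6 * raise_to(6, 7)
= 6 * 6 * raise_to(6, 6)
= 6 * 6 * 6 * raise_to(6, 5)
= 6 * 6 * 6 * 6 * raise_to(6, 4)
= 6 * 6 * 6 * 6 * 6 * raise_to(6, 3)
= 6 * 6 * 6 * 6 * 6 * 6 * raise_to(6, 2)
= 6 * 6 * 6 * 6 * 6 * 6 * 6 * raise_to(6, 1)
= 6 * 6 * 6 * 6 * 6 * 6 * 6 * 6 * raise_to(6, 0)
= 6 * 6 * 6 * 6 * 6 * 6 * 6 * 6 * 1
= 1679616

1679616


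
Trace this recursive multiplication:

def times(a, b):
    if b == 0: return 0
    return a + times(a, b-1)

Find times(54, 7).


times(54, 7) = 54 + times(54, 6)
times(54, 6) = 54 + times(54, 5)
times(54, 5) = 54 + times(54, 4)
times(54, 4) = 54 + times(54, 3)
times(54, 3) = 54 + times(54, 2)
times(54, 2) = 54 + times(54, 1)
times(54, 1) = 54 + times(54, 0)
times(54, 0) = 0  (base case)
Total: 54 + 54 + 54 + 54 + 54 + 54 + 54 + 0 = 378

378


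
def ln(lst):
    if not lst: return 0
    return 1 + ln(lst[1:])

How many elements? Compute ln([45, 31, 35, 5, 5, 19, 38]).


ln([45, 31, 35, 5, 5, 19, 38]) = 1 + ln([31, 35, 5, 5, 19, 38])
ln([31, 35, 5, 5, 19, 38]) = 1 + ln([35, 5, 5, 19, 38])
ln([35, 5, 5, 19, 38]) = 1 + ln([5, 5, 19, 38])
ln([5, 5, 19, 38]) = 1 + ln([5, 19, 38])
ln([5, 19, 38]) = 1 + ln([19, 38])
ln([19, 38]) = 1 + ln([38])
ln([38]) = 1 + ln([])
ln([]) = 0  (base case)
Unwinding: 1 + 1 + 1 + 1 + 1 + 1 + 1 + 0 = 7

7


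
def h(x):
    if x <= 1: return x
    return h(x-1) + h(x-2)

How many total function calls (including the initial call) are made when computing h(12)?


Let C(n) = total calls for h(n)
C(0) = 1, C(1) = 1
C(2) = 1 + C(1) + C(0) = 1 + 1 + 1 = 3
C(3) = 1 + C(2) + C(1) = 1 + 3 + 1 = 5
C(4) = 1 + C(3) + C(2) = 1 + 5 + 3 = 9
C(5) = 1 + C(4) + C(3) = 1 + 9 + 5 = 15
C(6) = 1 + C(5) + C(4) = 1 + 15 + 9 = 25
C(7) = 1 + C(6) + C(5) = 1 + 25 + 15 = 41
C(8) = 1 + C(7) + C(6) = 1 + 41 + 25 = 67
C(9) = 1 + C(8) + C(7) = 1 + 67 + 41 = 109
C(10) = 1 + C(9) + C(8) = 1 + 109 + 67 = 177
C(11) = 1 + C(10) + C(9) = 1 + 177 + 109 = 287
C(12) = 1 + C(11) + C(10) = 1 + 287 + 177 = 465

465


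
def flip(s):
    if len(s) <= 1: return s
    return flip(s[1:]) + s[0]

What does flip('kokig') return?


flip('kokig') = flip('okig') + 'k'
flip('okig') = flip('kig') + 'o'
flip('kig') = flip('ig') + 'k'
flip('ig') = flip('g') + 'i'
flip('g') = 'g'  (base case)
Concatenating: 'g' + 'i' + 'k' + 'o' + 'k' = 'gikok'

gikok


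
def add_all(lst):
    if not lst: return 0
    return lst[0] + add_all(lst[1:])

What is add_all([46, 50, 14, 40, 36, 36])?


add_all([46, 50, 14, 40, 36, 36]) = 46 + add_all([50, 14, 40, 36, 36])
add_all([50, 14, 40, 36, 36]) = 50 + add_all([14, 40, 36, 36])
add_all([14, 40, 36, 36]) = 14 + add_all([40, 36, 36])
add_all([40, 36, 36]) = 40 + add_all([36, 36])
add_all([36, 36]) = 36 + add_all([36])
add_all([36]) = 36 + add_all([])
add_all([]) = 0  (base case)
Total: 46 + 50 + 14 + 40 + 36 + 36 + 0 = 222

222


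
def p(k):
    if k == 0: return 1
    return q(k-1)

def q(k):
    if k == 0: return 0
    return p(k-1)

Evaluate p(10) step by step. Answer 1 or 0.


p(10) = q(9)
q(9) = p(8)
p(8) = q(7)
q(7) = p(6)
p(6) = q(5)
q(5) = p(4)
p(4) = q(3)
q(3) = p(2)
p(2) = q(1)
q(1) = p(0)
p(0) = 1  (base case)
Result: 1

1


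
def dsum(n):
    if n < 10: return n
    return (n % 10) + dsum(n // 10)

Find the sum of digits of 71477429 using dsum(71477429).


dsum(71477429) = 9 + dsum(7147742)
dsum(7147742) = 2 + dsum(714774)
dsum(714774) = 4 + dsum(71477)
dsum(71477) = 7 + dsum(7147)
dsum(7147) = 7 + dsum(714)
dsum(714) = 4 + dsum(71)
dsum(71) = 1 + dsum(7)
dsum(7) = 7  (base case)
Total: 9 + 2 + 4 + 7 + 7 + 4 + 1 + 7 = 41

41


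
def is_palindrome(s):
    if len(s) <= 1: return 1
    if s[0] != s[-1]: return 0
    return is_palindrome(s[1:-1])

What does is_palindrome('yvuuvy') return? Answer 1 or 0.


is_palindrome('yvuuvy'): s[0]='y' == s[-1]='y' -> check is_palindrome('vuuv')
is_palindrome('vuuv'): s[0]='v' == s[-1]='v' -> check is_palindrome('uu')
is_palindrome('uu'): s[0]='u' == s[-1]='u' -> check is_palindrome('')
is_palindrome(''): len <= 1 -> return 1  (base case)
Result: 1 (palindrome)

1


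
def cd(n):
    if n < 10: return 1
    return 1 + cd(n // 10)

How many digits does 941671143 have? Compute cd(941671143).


cd(941671143) = 1 + cd(94167114)
cd(94167114) = 1 + cd(9416711)
cd(9416711) = 1 + cd(941671)
cd(941671) = 1 + cd(94167)
cd(94167) = 1 + cd(9416)
cd(9416) = 1 + cd(941)
cd(941) = 1 + cd(94)
cd(94) = 1 + cd(9)
cd(9) = 1  (base case: 9 < 10)
Unwinding: 1 + 1 + 1 + 1 + 1 + 1 + 1 + 1 + 1 = 9

9


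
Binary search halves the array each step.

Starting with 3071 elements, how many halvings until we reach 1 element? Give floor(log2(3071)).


3071 / 2 = 1535
1535 / 2 = 767
767 / 2 = 383
383 / 2 = 191
191 / 2 = 95
95 / 2 = 47
47 / 2 = 23
23 / 2 = 11
11 / 2 = 5
5 / 2 = 2
2 / 2 = 1
Reached 1 after 11 halvings

11


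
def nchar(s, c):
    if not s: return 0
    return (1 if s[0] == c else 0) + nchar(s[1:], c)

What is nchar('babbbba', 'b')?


s[0]='b' == 'b' -> 1
s[0]='a' != 'b' -> 0
s[0]='b' == 'b' -> 1
s[0]='b' == 'b' -> 1
s[0]='b' == 'b' -> 1
s[0]='b' == 'b' -> 1
s[0]='a' != 'b' -> 0
Sum: 1 + 0 + 1 + 1 + 1 + 1 + 0 = 5

5


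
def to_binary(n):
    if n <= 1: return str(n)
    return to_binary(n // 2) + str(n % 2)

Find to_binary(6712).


to_binary(6712) = to_binary(3356) + '0'
to_binary(3356) = to_binary(1678) + '0'
to_binary(1678) = to_binary(839) + '0'
to_binary(839) = to_binary(419) + '1'
to_binary(419) = to_binary(209) + '1'
to_binary(209) = to_binary(104) + '1'
to_binary(104) = to_binary(52) + '0'
to_binary(52) = to_binary(26) + '0'
to_binary(26) = to_binary(13) + '0'
to_binary(13) = to_binary(6) + '1'
to_binary(6) = to_binary(3) + '0'
to_binary(3) = to_binary(1) + '1'
to_binary(1) = '1'  (base case)
Concatenating: '1' + '1' + '0' + '1' + '0' + '0' + '0' + '1' + '1' + '1' + '0' + '0' + '0' = '1101000111000'

1101000111000


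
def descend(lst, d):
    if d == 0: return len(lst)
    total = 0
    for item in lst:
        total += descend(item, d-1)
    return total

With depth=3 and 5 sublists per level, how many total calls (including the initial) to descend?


At depth 0 (root): 1 call
At depth 1: each of 1 parents calls descend on 5 children = 5 calls
At depth 2: each of 5 parents calls descend on 5 children = 25 calls
At depth 3: each of 25 parents calls descend on 5 children = 125 calls
Total: 1 + 5 + 25 + 125 = 156

156


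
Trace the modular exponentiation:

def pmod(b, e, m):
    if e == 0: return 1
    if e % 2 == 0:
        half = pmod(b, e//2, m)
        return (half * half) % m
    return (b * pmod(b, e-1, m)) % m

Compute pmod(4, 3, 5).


pmod(4, 3, 5): e is odd, compute pmod(4, 2, 5)
  pmod(4, 2, 5): e is even, compute pmod(4, 1, 5)
    pmod(4, 1, 5): e is odd, compute pmod(4, 0, 5)
      pmod(4, 0, 5) = 1
    (4 * 1) % 5 = 4
  half=4, (4*4) % 5 = 1
(4 * 1) % 5 = 4

4


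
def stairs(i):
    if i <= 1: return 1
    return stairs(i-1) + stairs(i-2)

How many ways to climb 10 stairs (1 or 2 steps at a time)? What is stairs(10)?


Building up from base cases:
stairs(0) = 1
stairs(1) = 1
stairs(2) = stairs(1) + stairs(0) = 1 + 1 = 2
stairs(3) = stairs(2) + stairs(1) = 2 + 1 = 3
stairs(4) = stairs(3) + stairs(2) = 3 + 2 = 5
stairs(5) = stairs(4) + stairs(3) = 5 + 3 = 8
stairs(6) = stairs(5) + stairs(4) = 8 + 5 = 13
stairs(7) = stairs(6) + stairs(5) = 13 + 8 = 21
stairs(8) = stairs(7) + stairs(6) = 21 + 13 = 34
stairs(9) = stairs(8) + stairs(7) = 34 + 21 = 55
stairs(10) = stairs(9) + stairs(8) = 55 + 34 = 89

89


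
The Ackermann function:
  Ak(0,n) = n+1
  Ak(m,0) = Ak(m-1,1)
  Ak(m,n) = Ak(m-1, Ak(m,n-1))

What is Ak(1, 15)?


Ak(1, 15) = Ak(0, Ak(1, 14))
  Ak(1, 14) = Ak(0, Ak(1, 13))
    Ak(1, 13) = Ak(0, Ak(1, 12))
      Ak(1, 12) = Ak(0, Ak(1, 11))
        Ak(1, 11) = Ak(0, Ak(1, 10))
          Ak(1, 10) = Ak(0, Ak(1, 9))
          Ak(1, 9) = Ak(0, Ak(1, 8))
          Ak(1, 8) = Ak(0, Ak(1, 7))
          Ak(1, 7) = Ak(0, Ak(1, 6))
          Ak(1, 6) = Ak(0, Ak(1, 5))
          Ak(1, 5) = Ak(0, Ak(1, 4))
          Ak(1, 4) = Ak(0, Ak(1, 3))
          Ak(1, 3) = Ak(0, Ak(1, 2))
          Ak(1, 2) = Ak(0, Ak(1, 1))
          Ak(1, 1) = Ak(0, Ak(1, 0))
          Ak(1, 0) = Ak(0, 1)
          Ak(0, 1) = 2
            = Ak(0, 2)
          Ak(0, 2) = 3
            = Ak(0, 3)
          Ak(0, 3) = 4
            = Ak(0, 4)
          Ak(0, 4) = 5
            = Ak(0, 5)
          Ak(0, 5) = 6
... (trace truncated)
Result: Ak(1, 15) = 17

17


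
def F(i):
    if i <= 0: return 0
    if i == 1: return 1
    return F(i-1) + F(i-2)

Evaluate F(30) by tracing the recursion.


Computing F(30) bottom-up:
F(0) = 0
F(1) = 1
F(2) = F(1) + F(0) = 1 + 0 = 1
F(3) = F(2) + F(1) = 1 + 1 = 2
F(4) = F(3) + F(2) = 2 + 1 = 3
F(5) = F(4) + F(3) = 3 + 2 = 5
F(6) = F(5) + F(4) = 5 + 3 = 8
F(7) = F(6) + F(5) = 8 + 5 = 13
F(8) = F(7) + F(6) = 13 + 8 = 21
F(9) = F(8) + F(7) = 21 + 13 = 34
F(10) = F(9) + F(8) = 34 + 21 = 55
F(11) = F(10) + F(9) = 55 + 34 = 89
F(12) = F(11) + F(10) = 89 + 55 = 144
F(13) = F(12) + F(11) = 144 + 89 = 233
F(14) = F(13) + F(12) = 233 + 144 = 377
F(15) = F(14) + F(13) = 377 + 233 = 610
F(16) = F(15) + F(14) = 610 + 377 = 987
F(17) = F(16) + F(15) = 987 + 610 = 1597
F(18) = F(17) + F(16) = 1597 + 987 = 2584
F(19) = F(18) + F(17) = 2584 + 1597 = 4181
F(20) = F(19) + F(18) = 4181 + 2584 = 6765
F(21) = F(20) + F(19) = 6765 + 4181 = 10946
F(22) = F(21) + F(20) = 10946 + 6765 = 17711
F(23) = F(22) + F(21) = 17711 + 10946 = 28657
F(24) = F(23) + F(22) = 28657 + 17711 = 46368
F(25) = F(24) + F(23) = 46368 + 28657 = 75025
F(26) = F(25) + F(24) = 75025 + 46368 = 121393
F(27) = F(26) + F(25) = 121393 + 75025 = 196418
F(28) = F(27) + F(26) = 196418 + 121393 = 317811
F(29) = F(28) + F(27) = 317811 + 196418 = 514229
F(30) = F(29) + F(28) = 514229 + 317811 = 832040

832040


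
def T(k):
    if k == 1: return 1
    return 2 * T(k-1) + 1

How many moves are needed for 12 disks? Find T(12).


T(12) = 2 * T(11) + 1
T(11) = 2 * T(10) + 1
T(10) = 2 * T(9) + 1
T(9) = 2 * T(8) + 1
T(8) = 2 * T(7) + 1
T(7) = 2 * T(6) + 1
T(6) = 2 * T(5) + 1
T(5) = 2 * T(4) + 1
T(4) = 2 * T(3) + 1
T(3) = 2 * T(2) + 1
T(2) = 2 * T(1) + 1
T(1) = 1  (base case)
T(2) = 2 * 1 + 1 = 3
T(3) = 2 * 3 + 1 = 7
T(4) = 2 * 7 + 1 = 15
T(5) = 2 * 15 + 1 = 31
T(6) = 2 * 31 + 1 = 63
T(7) = 2 * 63 + 1 = 127
T(8) = 2 * 127 + 1 = 255
T(9) = 2 * 255 + 1 = 511
T(10) = 2 * 511 + 1 = 1023
T(11) = 2 * 1023 + 1 = 2047
T(12) = 2 * 2047 + 1 = 4095

4095


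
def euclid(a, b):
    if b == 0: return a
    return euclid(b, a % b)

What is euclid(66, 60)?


euclid(66, 60) = euclid(60, 6)
euclid(60, 6) = euclid(6, 0)
euclid(6, 0) = 6  (base case)

6


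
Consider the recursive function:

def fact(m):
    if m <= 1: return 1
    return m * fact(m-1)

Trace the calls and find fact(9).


fact(9)
= 9 * fact(8)
= 9 * 8 * fact(7)
= 9 * 8 * 7 * fact(6)
= 9 * 8 * 7 * 6 * fact(5)
= 9 * 8 * 7 * 6 * 5 * fact(4)
= 9 * 8 * 7 * 6 * 5 * 4 * fact(3)
= 9 * 8 * 7 * 6 * 5 * 4 * 3 * fact(2)
= 9 * 8 * 7 * 6 * 5 * 4 * 3 * 2 * fact(1)
= 9 * 8 * 7 * 6 * 5 * 4 * 3 * 2 * 1
= 362880

362880


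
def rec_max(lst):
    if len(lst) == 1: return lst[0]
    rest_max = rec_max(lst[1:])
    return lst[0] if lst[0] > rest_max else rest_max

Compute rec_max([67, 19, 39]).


rec_max([67, 19, 39]): compare 67 with rec_max([19, 39])
rec_max([19, 39]): compare 19 with rec_max([39])
rec_max([39]) = 39  (base case)
Compare 19 with 39 -> 39
Compare 67 with 39 -> 67

67


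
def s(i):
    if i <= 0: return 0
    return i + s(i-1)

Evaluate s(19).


s(19)
= 19 + 18 + 17 + 16 + 15 + 14 + 13 + 12 + 11 + 10 + 9 + 8 + 7 + 6 + 5 + 4 + 3 + 2 + 1 + s(0)
= 19 + 18 + 17 + 16 + 15 + 14 + 13 + 12 + 11 + 10 + 9 + 8 + 7 + 6 + 5 + 4 + 3 + 2 + 1 + 0
= 190

190


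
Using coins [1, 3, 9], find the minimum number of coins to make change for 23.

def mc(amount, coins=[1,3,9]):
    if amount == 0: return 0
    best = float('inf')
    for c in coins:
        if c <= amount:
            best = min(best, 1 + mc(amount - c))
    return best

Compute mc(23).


Building up with DP:
mc(0) = 0
mc(1) = min(1+mc(0)=1+0=1) = 1
mc(2) = min(1+mc(1)=1+1=2) = 2
mc(3) = min(1+mc(2)=1+2=3, 1+mc(0)=1+0=1) = 1
mc(4) = min(1+mc(3)=1+1=2, 1+mc(1)=1+1=2) = 2
mc(5) = min(1+mc(4)=1+2=3, 1+mc(2)=1+2=3) = 3
mc(6) = min(1+mc(5)=1+3=4, 1+mc(3)=1+1=2) = 2
mc(7) = min(1+mc(6)=1+2=3, 1+mc(4)=1+2=3) = 3
mc(8) = min(1+mc(7)=1+3=4, 1+mc(5)=1+3=4) = 4
mc(9) = min(1+mc(8)=1+4=5, 1+mc(6)=1+2=3, 1+mc(0)=1+0=1) = 1
mc(10) = min(1+mc(9)=1+1=2, 1+mc(7)=1+3=4, 1+mc(1)=1+1=2) = 2
mc(11) = min(1+mc(10)=1+2=3, 1+mc(8)=1+4=5, 1+mc(2)=1+2=3) = 3
mc(12) = min(1+mc(11)=1+3=4, 1+mc(9)=1+1=2, 1+mc(3)=1+1=2) = 2
mc(13) = min(1+mc(12)=1+2=3, 1+mc(10)=1+2=3, 1+mc(4)=1+2=3) = 3
mc(14) = min(1+mc(13)=1+3=4, 1+mc(11)=1+3=4, 1+mc(5)=1+3=4) = 4
mc(15) = min(1+mc(14)=1+4=5, 1+mc(12)=1+2=3, 1+mc(6)=1+2=3) = 3
mc(16) = min(1+mc(15)=1+3=4, 1+mc(13)=1+3=4, 1+mc(7)=1+3=4) = 4
mc(17) = min(1+mc(16)=1+4=5, 1+mc(14)=1+4=5, 1+mc(8)=1+4=5) = 5
mc(18) = min(1+mc(17)=1+5=6, 1+mc(15)=1+3=4, 1+mc(9)=1+1=2) = 2
mc(19) = min(1+mc(18)=1+2=3, 1+mc(16)=1+4=5, 1+mc(10)=1+2=3) = 3
mc(20) = min(1+mc(19)=1+3=4, 1+mc(17)=1+5=6, 1+mc(11)=1+3=4) = 4
mc(21) = min(1+mc(20)=1+4=5, 1+mc(18)=1+2=3, 1+mc(12)=1+2=3) = 3
mc(22) = min(1+mc(21)=1+3=4, 1+mc(19)=1+3=4, 1+mc(13)=1+3=4) = 4
mc(23) = min(1+mc(22)=1+4=5, 1+mc(20)=1+4=5, 1+mc(14)=1+4=5) = 5

5


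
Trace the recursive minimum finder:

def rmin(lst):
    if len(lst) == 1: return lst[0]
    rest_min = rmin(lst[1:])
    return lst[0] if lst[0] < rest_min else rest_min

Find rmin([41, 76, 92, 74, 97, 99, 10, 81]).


rmin([41, 76, 92, 74, 97, 99, 10, 81]): compare 41 with rmin([76, 92, 74, 97, 99, 10, 81])
rmin([76, 92, 74, 97, 99, 10, 81]): compare 76 with rmin([92, 74, 97, 99, 10, 81])
rmin([92, 74, 97, 99, 10, 81]): compare 92 with rmin([74, 97, 99, 10, 81])
rmin([74, 97, 99, 10, 81]): compare 74 with rmin([97, 99, 10, 81])
rmin([97, 99, 10, 81]): compare 97 with rmin([99, 10, 81])
rmin([99, 10, 81]): compare 99 with rmin([10, 81])
rmin([10, 81]): compare 10 with rmin([81])
rmin([81]) = 81  (base case)
Compare 10 with 81 -> 10
Compare 99 with 10 -> 10
Compare 97 with 10 -> 10
Compare 74 with 10 -> 10
Compare 92 with 10 -> 10
Compare 76 with 10 -> 10
Compare 41 with 10 -> 10

10


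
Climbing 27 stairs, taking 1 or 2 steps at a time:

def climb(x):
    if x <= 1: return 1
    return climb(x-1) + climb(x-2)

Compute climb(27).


Building up from base cases:
climb(0) = 1
climb(1) = 1
climb(2) = climb(1) + climb(0) = 1 + 1 = 2
climb(3) = climb(2) + climb(1) = 2 + 1 = 3
climb(4) = climb(3) + climb(2) = 3 + 2 = 5
climb(5) = climb(4) + climb(3) = 5 + 3 = 8
climb(6) = climb(5) + climb(4) = 8 + 5 = 13
climb(7) = climb(6) + climb(5) = 13 + 8 = 21
climb(8) = climb(7) + climb(6) = 21 + 13 = 34
climb(9) = climb(8) + climb(7) = 34 + 21 = 55
climb(10) = climb(9) + climb(8) = 55 + 34 = 89
climb(11) = climb(10) + climb(9) = 89 + 55 = 144
climb(12) = climb(11) + climb(10) = 144 + 89 = 233
climb(13) = climb(12) + climb(11) = 233 + 144 = 377
climb(14) = climb(13) + climb(12) = 377 + 233 = 610
climb(15) = climb(14) + climb(13) = 610 + 377 = 987
climb(16) = climb(15) + climb(14) = 987 + 610 = 1597
climb(17) = climb(16) + climb(15) = 1597 + 987 = 2584
climb(18) = climb(17) + climb(16) = 2584 + 1597 = 4181
climb(19) = climb(18) + climb(17) = 4181 + 2584 = 6765
climb(20) = climb(19) + climb(18) = 6765 + 4181 = 10946
climb(21) = climb(20) + climb(19) = 10946 + 6765 = 17711
climb(22) = climb(21) + climb(20) = 17711 + 10946 = 28657
climb(23) = climb(22) + climb(21) = 28657 + 17711 = 46368
climb(24) = climb(23) + climb(22) = 46368 + 28657 = 75025
climb(25) = climb(24) + climb(23) = 75025 + 46368 = 121393
climb(26) = climb(25) + climb(24) = 121393 + 75025 = 196418
climb(27) = climb(26) + climb(25) = 196418 + 121393 = 317811

317811


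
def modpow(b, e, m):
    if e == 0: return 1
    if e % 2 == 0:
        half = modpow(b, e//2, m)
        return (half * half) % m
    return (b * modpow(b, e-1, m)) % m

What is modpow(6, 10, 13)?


modpow(6, 10, 13): e is even, compute modpow(6, 5, 13)
  modpow(6, 5, 13): e is odd, compute modpow(6, 4, 13)
    modpow(6, 4, 13): e is even, compute modpow(6, 2, 13)
      modpow(6, 2, 13): e is even, compute modpow(6, 1, 13)
        modpow(6, 1, 13): e is odd, compute modpow(6, 0, 13)
          modpow(6, 0, 13) = 1
        (6 * 1) % 13 = 6
      half=6, (6*6) % 13 = 10
    half=10, (10*10) % 13 = 9
  (6 * 9) % 13 = 2
half=2, (2*2) % 13 = 4

4


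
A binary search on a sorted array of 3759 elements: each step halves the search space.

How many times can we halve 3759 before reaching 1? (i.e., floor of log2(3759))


3759 / 2 = 1879
1879 / 2 = 939
939 / 2 = 469
469 / 2 = 234
234 / 2 = 117
117 / 2 = 58
58 / 2 = 29
29 / 2 = 14
14 / 2 = 7
7 / 2 = 3
3 / 2 = 1
Reached 1 after 11 halvings

11


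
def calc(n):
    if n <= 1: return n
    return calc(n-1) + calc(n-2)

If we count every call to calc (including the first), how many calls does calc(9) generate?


Let C(n) = total calls for calc(n)
C(0) = 1, C(1) = 1
C(2) = 1 + C(1) + C(0) = 1 + 1 + 1 = 3
C(3) = 1 + C(2) + C(1) = 1 + 3 + 1 = 5
C(4) = 1 + C(3) + C(2) = 1 + 5 + 3 = 9
C(5) = 1 + C(4) + C(3) = 1 + 9 + 5 = 15
C(6) = 1 + C(5) + C(4) = 1 + 15 + 9 = 25
C(7) = 1 + C(6) + C(5) = 1 + 25 + 15 = 41
C(8) = 1 + C(7) + C(6) = 1 + 41 + 25 = 67
C(9) = 1 + C(8) + C(7) = 1 + 67 + 41 = 109

109


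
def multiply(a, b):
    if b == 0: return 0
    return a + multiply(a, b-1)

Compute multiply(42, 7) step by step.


multiply(42, 7) = 42 + multiply(42, 6)
multiply(42, 6) = 42 + multiply(42, 5)
multiply(42, 5) = 42 + multiply(42, 4)
multiply(42, 4) = 42 + multiply(42, 3)
multiply(42, 3) = 42 + multiply(42, 2)
multiply(42, 2) = 42 + multiply(42, 1)
multiply(42, 1) = 42 + multiply(42, 0)
multiply(42, 0) = 0  (base case)
Total: 42 + 42 + 42 + 42 + 42 + 42 + 42 + 0 = 294

294


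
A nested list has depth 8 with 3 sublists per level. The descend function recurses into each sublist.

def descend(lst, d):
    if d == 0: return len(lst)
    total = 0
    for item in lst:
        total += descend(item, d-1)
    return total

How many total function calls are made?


At depth 0 (root): 1 call
At depth 1: each of 1 parents calls descend on 3 children = 3 calls
At depth 2: each of 3 parents calls descend on 3 children = 9 calls
At depth 3: each of 9 parents calls descend on 3 children = 27 calls
At depth 4: each of 27 parents calls descend on 3 children = 81 calls
At depth 5: each of 81 parents calls descend on 3 children = 243 calls
At depth 6: each of 243 parents calls descend on 3 children = 729 calls
At depth 7: each of 729 parents calls descend on 3 children = 2187 calls
At depth 8: each of 2187 parents calls descend on 3 children = 6561 calls
Total: 1 + 3 + 9 + 27 + 81 + 243 + 729 + 2187 + 6561 = 9841

9841


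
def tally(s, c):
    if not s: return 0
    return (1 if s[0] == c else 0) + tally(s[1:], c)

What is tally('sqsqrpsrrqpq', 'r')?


s[0]='s' != 'r' -> 0
s[0]='q' != 'r' -> 0
s[0]='s' != 'r' -> 0
s[0]='q' != 'r' -> 0
s[0]='r' == 'r' -> 1
s[0]='p' != 'r' -> 0
s[0]='s' != 'r' -> 0
s[0]='r' == 'r' -> 1
s[0]='r' == 'r' -> 1
s[0]='q' != 'r' -> 0
s[0]='p' != 'r' -> 0
s[0]='q' != 'r' -> 0
Sum: 0 + 0 + 0 + 0 + 1 + 0 + 0 + 1 + 1 + 0 + 0 + 0 = 3

3


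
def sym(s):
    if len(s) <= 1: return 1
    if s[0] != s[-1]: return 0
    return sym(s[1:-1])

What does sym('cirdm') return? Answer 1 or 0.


sym('cirdm'): s[0]='c' != s[-1]='m' -> return 0
Result: 0 (not a palindrome)

0


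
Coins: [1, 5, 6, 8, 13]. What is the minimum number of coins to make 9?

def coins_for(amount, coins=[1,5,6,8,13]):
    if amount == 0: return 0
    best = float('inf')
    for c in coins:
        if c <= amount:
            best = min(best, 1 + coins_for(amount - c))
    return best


Building up with DP:
coins_for(0) = 0
coins_for(1) = min(1+coins_for(0)=1+0=1) = 1
coins_for(2) = min(1+coins_for(1)=1+1=2) = 2
coins_for(3) = min(1+coins_for(2)=1+2=3) = 3
coins_for(4) = min(1+coins_for(3)=1+3=4) = 4
coins_for(5) = min(1+coins_for(4)=1+4=5, 1+coins_for(0)=1+0=1) = 1
coins_for(6) = min(1+coins_for(5)=1+1=2, 1+coins_for(1)=1+1=2, 1+coins_for(0)=1+0=1) = 1
coins_for(7) = min(1+coins_for(6)=1+1=2, 1+coins_for(2)=1+2=3, 1+coins_for(1)=1+1=2) = 2
coins_for(8) = min(1+coins_for(7)=1+2=3, 1+coins_for(3)=1+3=4, 1+coins_for(2)=1+2=3, 1+coins_for(0)=1+0=1) = 1
coins_for(9) = min(1+coins_for(8)=1+1=2, 1+coins_for(4)=1+4=5, 1+coins_for(3)=1+3=4, 1+coins_for(1)=1+1=2) = 2

2


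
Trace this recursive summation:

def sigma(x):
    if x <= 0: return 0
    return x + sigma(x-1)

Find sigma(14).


sigma(14)
= 14 + 13 + 12 + 11 + 10 + 9 + 8 + 7 + 6 + 5 + 4 + 3 + 2 + 1 + sigma(0)
= 14 + 13 + 12 + 11 + 10 + 9 + 8 + 7 + 6 + 5 + 4 + 3 + 2 + 1 + 0
= 105

105


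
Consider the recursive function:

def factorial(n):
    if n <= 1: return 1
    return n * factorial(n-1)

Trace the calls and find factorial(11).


factorial(11)
= 11 * factorial(10)
= 11 * 10 * factorial(9)
= 11 * 10 * 9 * factorial(8)
= 11 * 10 * 9 * 8 * factorial(7)
= 11 * 10 * 9 * 8 * 7 * factorial(6)
= 11 * 10 * 9 * 8 * 7 * 6 * factorial(5)
= 11 * 10 * 9 * 8 * 7 * 6 * 5 * factorial(4)
= 11 * 10 * 9 * 8 * 7 * 6 * 5 * 4 * factorial(3)
= 11 * 10 * 9 * 8 * 7 * 6 * 5 * 4 * 3 * factorial(2)
= 11 * 10 * 9 * 8 * 7 * 6 * 5 * 4 * 3 * 2 * factorial(1)
= 11 * 10 * 9 * 8 * 7 * 6 * 5 * 4 * 3 * 2 * 1
= 39916800

39916800


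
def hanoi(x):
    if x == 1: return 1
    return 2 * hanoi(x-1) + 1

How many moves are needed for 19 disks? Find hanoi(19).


hanoi(19) = 2 * hanoi(18) + 1
hanoi(18) = 2 * hanoi(17) + 1
hanoi(17) = 2 * hanoi(16) + 1
hanoi(16) = 2 * hanoi(15) + 1
hanoi(15) = 2 * hanoi(14) + 1
hanoi(14) = 2 * hanoi(13) + 1
hanoi(13) = 2 * hanoi(12) + 1
hanoi(12) = 2 * hanoi(11) + 1
hanoi(11) = 2 * hanoi(10) + 1
hanoi(10) = 2 * hanoi(9) + 1
hanoi(9) = 2 * hanoi(8) + 1
hanoi(8) = 2 * hanoi(7) + 1
hanoi(7) = 2 * hanoi(6) + 1
hanoi(6) = 2 * hanoi(5) + 1
hanoi(5) = 2 * hanoi(4) + 1
hanoi(4) = 2 * hanoi(3) + 1
hanoi(3) = 2 * hanoi(2) + 1
hanoi(2) = 2 * hanoi(1) + 1
hanoi(1) = 1  (base case)
hanoi(2) = 2 * 1 + 1 = 3
hanoi(3) = 2 * 3 + 1 = 7
hanoi(4) = 2 * 7 + 1 = 15
hanoi(5) = 2 * 15 + 1 = 31
hanoi(6) = 2 * 31 + 1 = 63
hanoi(7) = 2 * 63 + 1 = 127
hanoi(8) = 2 * 127 + 1 = 255
hanoi(9) = 2 * 255 + 1 = 511
hanoi(10) = 2 * 511 + 1 = 1023
hanoi(11) = 2 * 1023 + 1 = 2047
hanoi(12) = 2 * 2047 + 1 = 4095
hanoi(13) = 2 * 4095 + 1 = 8191
hanoi(14) = 2 * 8191 + 1 = 16383
hanoi(15) = 2 * 16383 + 1 = 32767
hanoi(16) = 2 * 32767 + 1 = 65535
hanoi(17) = 2 * 65535 + 1 = 131071
hanoi(18) = 2 * 131071 + 1 = 262143
hanoi(19) = 2 * 262143 + 1 = 524287

524287


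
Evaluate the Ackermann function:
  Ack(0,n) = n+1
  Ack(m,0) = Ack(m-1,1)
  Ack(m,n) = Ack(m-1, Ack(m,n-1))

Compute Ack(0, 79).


Ack(0, 79) = 80
Result: Ack(0, 79) = 80

80


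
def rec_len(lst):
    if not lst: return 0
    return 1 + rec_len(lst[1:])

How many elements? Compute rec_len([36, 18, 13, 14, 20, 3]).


rec_len([36, 18, 13, 14, 20, 3]) = 1 + rec_len([18, 13, 14, 20, 3])
rec_len([18, 13, 14, 20, 3]) = 1 + rec_len([13, 14, 20, 3])
rec_len([13, 14, 20, 3]) = 1 + rec_len([14, 20, 3])
rec_len([14, 20, 3]) = 1 + rec_len([20, 3])
rec_len([20, 3]) = 1 + rec_len([3])
rec_len([3]) = 1 + rec_len([])
rec_len([]) = 0  (base case)
Unwinding: 1 + 1 + 1 + 1 + 1 + 1 + 0 = 6

6


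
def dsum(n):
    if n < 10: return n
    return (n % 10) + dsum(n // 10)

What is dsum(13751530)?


dsum(13751530) = 0 + dsum(1375153)
dsum(1375153) = 3 + dsum(137515)
dsum(137515) = 5 + dsum(13751)
dsum(13751) = 1 + dsum(1375)
dsum(1375) = 5 + dsum(137)
dsum(137) = 7 + dsum(13)
dsum(13) = 3 + dsum(1)
dsum(1) = 1  (base case)
Total: 0 + 3 + 5 + 1 + 5 + 7 + 3 + 1 = 25

25


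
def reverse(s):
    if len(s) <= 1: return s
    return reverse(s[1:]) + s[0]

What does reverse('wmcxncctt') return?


reverse('wmcxncctt') = reverse('mcxncctt') + 'w'
reverse('mcxncctt') = reverse('cxncctt') + 'm'
reverse('cxncctt') = reverse('xncctt') + 'c'
reverse('xncctt') = reverse('ncctt') + 'x'
reverse('ncctt') = reverse('cctt') + 'n'
reverse('cctt') = reverse('ctt') + 'c'
reverse('ctt') = reverse('tt') + 'c'
reverse('tt') = reverse('t') + 't'
reverse('t') = 't'  (base case)
Concatenating: 't' + 't' + 'c' + 'c' + 'n' + 'x' + 'c' + 'm' + 'w' = 'ttccnxcmw'

ttccnxcmw


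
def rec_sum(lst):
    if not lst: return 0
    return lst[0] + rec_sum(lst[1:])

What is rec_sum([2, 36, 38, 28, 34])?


rec_sum([2, 36, 38, 28, 34]) = 2 + rec_sum([36, 38, 28, 34])
rec_sum([36, 38, 28, 34]) = 36 + rec_sum([38, 28, 34])
rec_sum([38, 28, 34]) = 38 + rec_sum([28, 34])
rec_sum([28, 34]) = 28 + rec_sum([34])
rec_sum([34]) = 34 + rec_sum([])
rec_sum([]) = 0  (base case)
Total: 2 + 36 + 38 + 28 + 34 + 0 = 138

138
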